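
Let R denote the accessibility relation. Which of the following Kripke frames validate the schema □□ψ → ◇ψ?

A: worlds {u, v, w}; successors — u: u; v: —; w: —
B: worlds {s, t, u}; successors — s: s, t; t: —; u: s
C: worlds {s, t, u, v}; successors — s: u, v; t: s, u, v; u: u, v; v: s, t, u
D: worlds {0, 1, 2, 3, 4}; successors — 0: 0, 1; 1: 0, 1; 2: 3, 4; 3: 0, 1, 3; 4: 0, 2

C, D

Frame correspondent (Sahlqvist): ∀x ∃w (xR²w ∧ xRw) — i.e. a generalized confluence (Geach) condition.
A: fails — at v but no t with vR²t and vRt.
B: fails — at t but no w with tR²w and tRw.
C: ✓.
D: ✓.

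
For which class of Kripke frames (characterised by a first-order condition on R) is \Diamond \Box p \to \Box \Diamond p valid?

convergence

Suppose ◇□p→□◇p is valid. Take Rxy, Rxz and set V(p)={w : Ryw}. Then □p at y so ◇□p at x, so □◇p at x, so ◇p at z, giving w with Rzw and Ryw.
Conversely, any frame satisfying \forall x \forall y \forall z (Rxy \wedge Rxz \to \exists w (Ryw \wedge Rzw)) validates the schema.
So the correspondent is convergence.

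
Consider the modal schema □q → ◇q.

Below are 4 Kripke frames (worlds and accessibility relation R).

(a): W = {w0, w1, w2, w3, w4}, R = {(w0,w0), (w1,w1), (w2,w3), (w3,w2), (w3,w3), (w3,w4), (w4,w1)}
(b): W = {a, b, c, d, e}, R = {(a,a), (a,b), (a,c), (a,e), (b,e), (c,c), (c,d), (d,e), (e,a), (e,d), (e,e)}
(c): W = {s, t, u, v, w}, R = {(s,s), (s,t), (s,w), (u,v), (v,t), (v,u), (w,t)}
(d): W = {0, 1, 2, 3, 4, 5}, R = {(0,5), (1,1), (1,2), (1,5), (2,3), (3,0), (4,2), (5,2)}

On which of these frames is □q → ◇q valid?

(a), (b), (d)

This is the axiom for seriality; its first-order frame correspondent is ∀x ∃y Rxy.
(a): satisfies the condition.
(b): satisfies the condition.
(c): fails — world t has no successor.
(d): satisfies the condition.
Valid on: (a), (b), (d).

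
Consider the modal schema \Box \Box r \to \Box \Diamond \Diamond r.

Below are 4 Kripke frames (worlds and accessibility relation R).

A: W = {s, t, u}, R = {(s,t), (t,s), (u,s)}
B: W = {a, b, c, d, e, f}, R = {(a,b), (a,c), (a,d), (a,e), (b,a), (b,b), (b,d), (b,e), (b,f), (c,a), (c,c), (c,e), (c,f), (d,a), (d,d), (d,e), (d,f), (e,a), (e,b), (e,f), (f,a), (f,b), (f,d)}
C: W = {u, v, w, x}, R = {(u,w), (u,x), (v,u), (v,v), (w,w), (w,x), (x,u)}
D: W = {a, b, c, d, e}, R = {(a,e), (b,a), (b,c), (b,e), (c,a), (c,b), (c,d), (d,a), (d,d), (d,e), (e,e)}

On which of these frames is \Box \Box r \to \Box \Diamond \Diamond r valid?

B, C, D

The schema corresponds to a generalized confluence (Geach) condition: \forall x \forall z (xRz \to \exists w (x R^2 w \wedge z R^2 w)).
A: fails — sRt but no w with sR²w and tR²w.
B: satisfies the condition.
C: satisfies the condition.
D: satisfies the condition.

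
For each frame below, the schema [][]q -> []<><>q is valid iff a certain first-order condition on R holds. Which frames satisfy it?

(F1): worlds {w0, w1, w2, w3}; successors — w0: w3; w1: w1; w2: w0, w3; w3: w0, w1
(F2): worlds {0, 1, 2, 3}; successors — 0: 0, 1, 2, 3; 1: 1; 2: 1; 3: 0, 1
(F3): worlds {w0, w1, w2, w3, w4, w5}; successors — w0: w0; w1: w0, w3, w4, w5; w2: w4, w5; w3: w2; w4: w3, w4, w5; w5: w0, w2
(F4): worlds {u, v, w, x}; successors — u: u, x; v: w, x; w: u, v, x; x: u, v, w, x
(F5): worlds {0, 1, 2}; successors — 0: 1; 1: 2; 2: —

(F1), (F2), (F3), (F4)

Frame correspondent (Sahlqvist): forall x forall z (xRz -> exists w (x R^2 w & z R^2 w)) — i.e. a generalized confluence (Geach) condition.
(F1): satisfies the condition.
(F2): satisfies the condition.
(F3): satisfies the condition.
(F4): satisfies the condition.
(F5): fails — 0R1 but no w with 0R²w and 1R²w.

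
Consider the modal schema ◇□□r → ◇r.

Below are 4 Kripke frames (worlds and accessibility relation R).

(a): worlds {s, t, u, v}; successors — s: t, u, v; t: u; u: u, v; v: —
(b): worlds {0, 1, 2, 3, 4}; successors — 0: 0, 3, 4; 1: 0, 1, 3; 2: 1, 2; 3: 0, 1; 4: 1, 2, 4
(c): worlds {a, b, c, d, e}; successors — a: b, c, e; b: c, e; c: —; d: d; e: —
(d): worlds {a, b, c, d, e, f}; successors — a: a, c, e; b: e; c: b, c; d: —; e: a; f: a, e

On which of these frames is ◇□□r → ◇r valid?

(b)

The schema corresponds to a generalized confluence (Geach) condition: ∀x ∀y (xRy → ∃w (yR²w ∧ xRw)).
(a): fails — sRv but no w with vR²w and sRw.
(b): ✓.
(c): fails — aRb but no w with bR²w and aRw.
(d): fails — cRb but no w with bR²w and cRw.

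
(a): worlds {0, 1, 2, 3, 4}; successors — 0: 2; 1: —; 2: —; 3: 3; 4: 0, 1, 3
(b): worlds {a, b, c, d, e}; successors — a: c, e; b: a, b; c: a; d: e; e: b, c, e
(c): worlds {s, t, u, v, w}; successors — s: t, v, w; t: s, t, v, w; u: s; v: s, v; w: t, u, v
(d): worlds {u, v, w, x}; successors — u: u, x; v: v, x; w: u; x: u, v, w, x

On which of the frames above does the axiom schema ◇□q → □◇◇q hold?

This is the axiom for a generalized confluence (Geach) condition; its first-order frame correspondent is ∀x ∀y ∀z ((xRy ∧ xRz) → ∃w (yRw ∧ zR²w)).
(a): fails — 0R2, 0R2 but no w with 2Rw and 2R²w.
(b): fails — aRc, aRc but no w with cRw and cR²w.
(c): fails — wRu, wRu but no w* with uRw* and uR²w*.
(d): condition met.

(d)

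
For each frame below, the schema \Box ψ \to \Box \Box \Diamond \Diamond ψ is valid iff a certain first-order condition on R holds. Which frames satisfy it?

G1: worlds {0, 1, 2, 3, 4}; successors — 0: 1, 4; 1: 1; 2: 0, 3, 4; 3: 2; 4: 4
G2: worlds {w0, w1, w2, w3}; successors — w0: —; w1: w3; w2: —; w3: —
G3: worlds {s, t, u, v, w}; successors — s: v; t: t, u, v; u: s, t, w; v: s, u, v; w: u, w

G2, G3

The schema corresponds to a generalized confluence (Geach) condition: \forall x \forall z (x R^2 z \to \exists w (xRw \wedge z R^2 w)).
G1: fails — 2R²1 but no w with 2Rw and 1R²w.
G2: satisfies the condition.
G3: satisfies the condition.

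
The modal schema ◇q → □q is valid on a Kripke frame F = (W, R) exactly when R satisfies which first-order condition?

partial functionality: ∀x ∀y ∀z (Rxy ∧ Rxz → y = z)

Suppose ◇q→□q is valid. Take Rxy, Rxz and set V(q)={y}. Then ◇q at x, so □q at x, so q at z, i.e. z=y.
Conversely, any frame satisfying ∀x ∀y ∀z (Rxy ∧ Rxz → y = z) validates the schema.
Frame condition: ∀x ∀y ∀z (Rxy ∧ Rxz → y = z).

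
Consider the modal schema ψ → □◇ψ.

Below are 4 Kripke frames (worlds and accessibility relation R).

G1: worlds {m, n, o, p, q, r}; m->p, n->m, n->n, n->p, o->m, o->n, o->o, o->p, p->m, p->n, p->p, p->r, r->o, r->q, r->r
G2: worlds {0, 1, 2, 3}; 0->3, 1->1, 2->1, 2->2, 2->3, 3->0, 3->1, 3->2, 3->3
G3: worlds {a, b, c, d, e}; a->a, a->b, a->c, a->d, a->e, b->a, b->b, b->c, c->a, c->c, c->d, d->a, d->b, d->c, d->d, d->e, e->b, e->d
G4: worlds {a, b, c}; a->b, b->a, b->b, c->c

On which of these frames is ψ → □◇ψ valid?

G4

This is the axiom for symmetry; its first-order frame correspondent is ∀x ∀y (Rxy → Ryx).
G1: fails — Rom but not Rmo.
G2: fails — R31 but not R13.
G3: fails — Rbc but not Rcb.
G4: condition met.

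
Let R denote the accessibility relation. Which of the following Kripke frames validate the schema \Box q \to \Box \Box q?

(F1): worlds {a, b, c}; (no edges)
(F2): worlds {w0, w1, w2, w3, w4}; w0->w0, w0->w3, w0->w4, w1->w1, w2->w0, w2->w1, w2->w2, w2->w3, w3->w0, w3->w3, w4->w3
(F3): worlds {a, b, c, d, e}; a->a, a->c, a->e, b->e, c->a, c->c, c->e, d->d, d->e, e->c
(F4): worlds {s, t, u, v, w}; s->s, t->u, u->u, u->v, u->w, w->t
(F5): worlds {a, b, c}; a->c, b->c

The schema corresponds to transitivity: \forall x \forall y \forall z (Rxy \wedge Ryz \to Rxz).
(F1): satisfies the condition.
(F2): fails — Rw3w0 and Rw0w4 but not Rw3w4.
(F3): fails — Rde and Rec but not Rdc.
(F4): fails — Rwt and Rtu but not Rwu.
(F5): satisfies the condition.

(F1), (F5)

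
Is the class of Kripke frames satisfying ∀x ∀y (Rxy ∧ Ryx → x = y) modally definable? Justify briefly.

No

Modal frame validity is preserved under surjective bounded morphisms.
The 4-cycle (worlds 0,1,2,3 with 0→1→2→3→0) is antisymmetric. Sending even-indexed worlds to s and odd-indexed worlds to t is a surjective bounded morphism onto the two-world frame with s↔t, which is not antisymmetric.
So no modal formula (or set of formulas) defines exactly the antisymmetric frames.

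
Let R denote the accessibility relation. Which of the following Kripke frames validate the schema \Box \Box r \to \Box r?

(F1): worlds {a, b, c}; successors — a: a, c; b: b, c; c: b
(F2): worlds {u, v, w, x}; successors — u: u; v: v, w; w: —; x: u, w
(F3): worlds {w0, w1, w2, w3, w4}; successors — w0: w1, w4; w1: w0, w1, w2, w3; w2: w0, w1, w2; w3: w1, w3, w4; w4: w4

Frame correspondent (Sahlqvist): \forall x \forall y (Rxy \to \exists z (Rxz \wedge Rzy)) — i.e. density.
(F1): condition met.
(F2): fails — Rxw but no z with Rxz and Rzw.
(F3): condition met.
Valid on: (F1), (F3).

(F1), (F3)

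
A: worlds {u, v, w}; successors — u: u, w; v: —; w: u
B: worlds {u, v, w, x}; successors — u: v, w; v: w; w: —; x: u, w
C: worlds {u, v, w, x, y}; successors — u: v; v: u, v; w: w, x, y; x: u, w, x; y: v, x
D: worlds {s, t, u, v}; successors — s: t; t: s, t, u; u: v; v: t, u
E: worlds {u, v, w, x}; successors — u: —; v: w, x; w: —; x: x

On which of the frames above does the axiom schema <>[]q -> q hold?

A

The schema corresponds to a generalized confluence (Geach) condition: forall x forall y (xRy -> exists w (yRw & x = w)).
A: satisfies the condition.
B: fails — uRv but no t with vRt and u=t.
C: fails — wRy but no t with yRt and w=t.
D: fails — tRu but no w with uRw and t=w.
E: fails — vRw but no t with wRt and v=t.
Valid on: A.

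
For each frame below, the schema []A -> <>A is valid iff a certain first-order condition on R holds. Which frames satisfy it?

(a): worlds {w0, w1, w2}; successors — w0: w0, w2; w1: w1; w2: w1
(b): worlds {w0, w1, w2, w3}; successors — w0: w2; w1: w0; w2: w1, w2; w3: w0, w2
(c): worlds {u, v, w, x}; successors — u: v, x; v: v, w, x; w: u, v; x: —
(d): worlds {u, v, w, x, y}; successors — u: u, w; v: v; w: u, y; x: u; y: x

The schema corresponds to seriality: forall x exists y Rxy.
(a): satisfies the condition.
(b): satisfies the condition.
(c): fails — world x has no successor.
(d): satisfies the condition.
Valid on: (a), (b), (d).

(a), (b), (d)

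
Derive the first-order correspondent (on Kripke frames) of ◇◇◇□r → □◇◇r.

This is a Sahlqvist (Geach-type) schema ◇^3□^1r → □^1◇^2r.
First-order correspondent: ∀x ∀y ∀z ((xR³y ∧ xRz) → ∃w (yRw ∧ zR²w)).

∀x ∀y ∀z ((xR³y ∧ xRz) → ∃w (yRw ∧ zR²w))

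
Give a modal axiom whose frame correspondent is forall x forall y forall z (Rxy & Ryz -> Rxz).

□r → □□r

A defining formula is □r → □□r (the 4 axiom).
Suppose □r→□□r is valid. Take Rxy, Ryz and set V(r)={w : Rxw}. Then □r at x, so □□r at x, so □r at y, so r at z, i.e. Rxz.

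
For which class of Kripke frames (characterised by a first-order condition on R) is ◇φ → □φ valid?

Suppose ◇φ→□φ is valid. Take Rxy, Rxz and set V(φ)={y}. Then ◇φ at x, so □φ at x, so φ at z, i.e. z=y.
The converse is a direct semantic check.
So the correspondent is partial functionality.

Partial functionality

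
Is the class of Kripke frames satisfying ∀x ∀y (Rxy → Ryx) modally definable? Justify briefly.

Yes — defined by q → □◇q

Yes: it is symmetry, defined by the B schema q → □◇q.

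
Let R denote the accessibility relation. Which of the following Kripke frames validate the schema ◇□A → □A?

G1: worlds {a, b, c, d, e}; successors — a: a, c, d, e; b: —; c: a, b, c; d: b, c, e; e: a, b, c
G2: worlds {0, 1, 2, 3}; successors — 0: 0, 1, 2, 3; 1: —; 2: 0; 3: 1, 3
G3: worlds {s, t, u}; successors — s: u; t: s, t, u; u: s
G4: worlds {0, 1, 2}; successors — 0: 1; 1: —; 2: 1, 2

none

Frame correspondent (Sahlqvist): ∀x ∀y ∀z (Rxy ∧ Rxz → Ryz) — i.e. the Euclidean property.
G1: fails — Rae and Rae but not Ree.
G2: fails — R02 and R02 but not R22.
G3: fails — Rsu and Rsu but not Ruu.
G4: fails — R01 and R01 but not R11.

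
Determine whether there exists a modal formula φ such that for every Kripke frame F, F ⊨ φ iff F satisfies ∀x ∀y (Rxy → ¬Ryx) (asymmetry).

Any modally definable frame class is closed under surjective bounded morphisms.
The 4-cycle (worlds w0,w1,w2,w3 with w0→w1→w2→w3→w0) is asymmetric. Mapping every world to a single reflexive point • is a surjective bounded morphism, and the reflexive point is not asymmetric (R•• but asymmetry requires ¬R••).
So no modal formula (or set of formulas) defines exactly the asymmetric frames.

No — not modally definable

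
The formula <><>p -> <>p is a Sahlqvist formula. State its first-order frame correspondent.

This is frame-equivalent to □p → □□p (substitute ¬p for p and contrapose).
Suppose □p→□□p is valid. Take Rxy, Ryz and set V(p)={w : Rxw}. Then □p at x, so □□p at x, so □p at y, so p at z, i.e. Rxz.
The converse is a direct semantic check.
Frame condition: forall x forall y forall z (Rxy & Ryz -> Rxz).

Transitivity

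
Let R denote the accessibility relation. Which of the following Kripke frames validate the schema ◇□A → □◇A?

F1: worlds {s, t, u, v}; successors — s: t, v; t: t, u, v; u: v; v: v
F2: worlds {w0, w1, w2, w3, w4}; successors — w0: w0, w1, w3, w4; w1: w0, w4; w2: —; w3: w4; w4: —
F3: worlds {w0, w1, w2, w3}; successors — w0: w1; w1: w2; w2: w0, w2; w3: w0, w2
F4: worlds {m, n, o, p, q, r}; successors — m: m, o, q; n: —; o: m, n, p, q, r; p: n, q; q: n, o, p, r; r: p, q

This is the axiom for convergence; its first-order frame correspondent is ∀x ∀y ∀z (Rxy ∧ Rxz → ∃w (Ryw ∧ Rzw)).
F1: condition met.
F2: fails — Rw0w4 and Rw0w4 but w4 and w4 have no common successor.
F3: fails — Rw2w2 and Rw2w0 but w2 and w0 have no common successor.
F4: fails — Rom and Ron but m and n have no common successor.

F1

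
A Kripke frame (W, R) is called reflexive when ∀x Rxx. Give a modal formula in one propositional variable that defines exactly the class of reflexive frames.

□p → p

This is reflexivity; the standard corresponding axiom is T: □p → p.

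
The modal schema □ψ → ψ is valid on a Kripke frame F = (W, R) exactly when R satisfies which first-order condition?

Suppose □ψ→ψ is valid. At any x set V(ψ)={w : Rxw}. Then □ψ holds at x, so ψ holds at x, i.e. Rxx.

reflexivity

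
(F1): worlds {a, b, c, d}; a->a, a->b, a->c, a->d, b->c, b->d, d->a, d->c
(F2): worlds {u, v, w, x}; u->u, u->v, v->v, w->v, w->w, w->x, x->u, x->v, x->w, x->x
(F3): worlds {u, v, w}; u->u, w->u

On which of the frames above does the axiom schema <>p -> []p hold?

The schema corresponds to partial functionality: forall x forall y forall z (Rxy & Rxz -> y = z).
(F1): fails — a sees both a and b.
(F2): fails — u sees both u and v.
(F3): holds.
Valid on: (F3).

(F3)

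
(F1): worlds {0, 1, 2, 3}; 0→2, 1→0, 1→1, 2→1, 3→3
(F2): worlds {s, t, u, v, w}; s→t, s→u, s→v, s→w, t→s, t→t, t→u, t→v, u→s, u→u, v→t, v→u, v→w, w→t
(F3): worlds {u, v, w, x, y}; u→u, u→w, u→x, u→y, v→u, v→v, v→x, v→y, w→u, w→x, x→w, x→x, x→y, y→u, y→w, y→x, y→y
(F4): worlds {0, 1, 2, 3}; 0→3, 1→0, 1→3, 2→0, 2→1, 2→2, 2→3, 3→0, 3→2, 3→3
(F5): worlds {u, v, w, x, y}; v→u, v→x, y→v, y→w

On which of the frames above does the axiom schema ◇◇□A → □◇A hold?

(F3), (F4)

This is the axiom for a generalized confluence (Geach) condition; its first-order frame correspondent is ∀x ∀y ∀z ((xR²y ∧ xRz) → ∃w (yRw ∧ zRw)).
(F1): fails — 1R²0, 1R1 but no w with 0Rw and 1Rw.
(F2): fails — sR²u, sRw but no w* with uRw* and wRw*.
(F3): ✓.
(F4): ✓.
(F5): fails — yR²u, yRv but no t with uRt and vRt.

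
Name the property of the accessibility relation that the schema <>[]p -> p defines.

Symmetry

This is a form of the B axiom.
It corresponds to symmetry: forall x forall y (Rxy -> Ryx).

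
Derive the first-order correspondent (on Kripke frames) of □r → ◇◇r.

This is a Sahlqvist (Geach-type) schema ◇^0□^1r → □^0◇^2r.
Minimal-valuation argument: fix x; take any y with xR^0y and any z with xR^0z. Set V(r) to the set of worlds R-reachable from y in exactly 1 step. Then □^1r holds at y, so the antecedent holds at x; validity forces ◇^2r at z, giving a w with zR^2w and yR^1w.
First-order correspondent: ∀x ∃w (xRw ∧ xR²w).

∀x ∃w (xRw ∧ xR²w)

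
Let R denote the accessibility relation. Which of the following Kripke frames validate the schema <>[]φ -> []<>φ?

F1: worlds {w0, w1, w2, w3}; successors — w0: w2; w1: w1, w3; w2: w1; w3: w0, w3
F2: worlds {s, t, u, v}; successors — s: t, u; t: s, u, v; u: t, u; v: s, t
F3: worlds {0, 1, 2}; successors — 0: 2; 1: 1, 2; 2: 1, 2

This is the axiom for convergence; its first-order frame correspondent is forall x forall y forall z (Rxy & Rxz -> exists w (Ryw & Rzw)).
F1: fails — Rw3w0 and Rw3w3 but w0 and w3 have no common successor.
F2: holds.
F3: holds.
Valid on: F2, F3.

F2, F3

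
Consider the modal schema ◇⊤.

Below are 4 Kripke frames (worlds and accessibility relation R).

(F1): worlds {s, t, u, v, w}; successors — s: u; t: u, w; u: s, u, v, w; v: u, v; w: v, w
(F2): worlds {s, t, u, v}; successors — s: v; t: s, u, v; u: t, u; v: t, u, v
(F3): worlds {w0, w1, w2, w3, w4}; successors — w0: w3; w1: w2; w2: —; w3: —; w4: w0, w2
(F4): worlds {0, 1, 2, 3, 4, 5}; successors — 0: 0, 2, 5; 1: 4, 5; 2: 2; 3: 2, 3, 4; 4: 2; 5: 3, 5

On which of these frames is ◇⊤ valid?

This is the axiom for seriality; its first-order frame correspondent is ∀x ∃y Rxy.
(F1): satisfies the condition.
(F2): satisfies the condition.
(F3): fails — world w2 has no successor.
(F4): satisfies the condition.
Valid on: (F1), (F2), (F4).

(F1), (F2), (F4)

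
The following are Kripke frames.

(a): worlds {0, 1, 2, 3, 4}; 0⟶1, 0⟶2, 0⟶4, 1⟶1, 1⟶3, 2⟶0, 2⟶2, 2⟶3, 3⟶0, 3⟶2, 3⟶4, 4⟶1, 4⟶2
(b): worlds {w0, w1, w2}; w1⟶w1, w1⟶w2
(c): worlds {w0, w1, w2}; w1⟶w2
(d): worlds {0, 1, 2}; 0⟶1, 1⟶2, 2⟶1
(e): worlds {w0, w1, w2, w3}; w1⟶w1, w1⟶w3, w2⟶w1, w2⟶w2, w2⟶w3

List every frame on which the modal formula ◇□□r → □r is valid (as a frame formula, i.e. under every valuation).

This is the axiom for a generalized confluence (Geach) condition; its first-order frame correspondent is ∀x ∀y ∀z ((xRy ∧ xRz) → ∃w (yR²w ∧ z = w)).
(a): fails — 0R4, 0R4 but no w with 4R²w and 4=w.
(b): fails — w1Rw2, w1Rw1 but no w with w2R²w and w1=w.
(c): fails — w1Rw2, w1Rw2 but no w with w2R²w and w2=w.
(d): holds.
(e): fails — w1Rw3, w1Rw1 but no w with w3R²w and w1=w.
Valid on: (d).

(d)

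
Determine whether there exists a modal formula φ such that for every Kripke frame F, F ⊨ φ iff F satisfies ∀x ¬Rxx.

Any modally definable frame class is closed under surjective bounded morphisms.
The 3-cycle (worlds a,b,c with a→b→c→a) is irreflexive, and the map sending every world to a single reflexive point • is a surjective bounded morphism (forth: every edge maps to (•,•); back: every world has a successor). So any modal formula valid on the 3-cycle is also valid on the reflexive point, which is not irreflexive.
Hence irreflexivity is not modally definable.

No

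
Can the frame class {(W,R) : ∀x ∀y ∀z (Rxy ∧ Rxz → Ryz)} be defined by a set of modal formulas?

Yes: it is the Euclidean property, defined by the 5 schema ◇q → □◇q.
Suppose ◇q→□◇q is valid. Take Rxy, Rxz and set V(q)={y}. Then ◇q at x, so □◇q at x, so ◇q at z, so some w with Rzw has q; w=y, i.e. Rzy. By symmetry of the argument, Ryz.

Yes — defined by ◇q → □◇q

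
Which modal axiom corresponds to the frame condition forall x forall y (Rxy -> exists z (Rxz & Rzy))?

□□q → □q

The condition is density. The C4 schema □□q → □q defines it.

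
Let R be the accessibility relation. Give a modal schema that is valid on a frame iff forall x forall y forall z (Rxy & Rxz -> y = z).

The condition is partial functionality. The CD schema ◇q → □q defines it.
Suppose ◇q→□q is valid. Take Rxy, Rxz and set V(q)={y}. Then ◇q at x, so □q at x, so q at z, i.e. z=y.

◇q → □q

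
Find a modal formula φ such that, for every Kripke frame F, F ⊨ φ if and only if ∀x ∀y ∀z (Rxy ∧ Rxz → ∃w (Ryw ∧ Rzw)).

The condition is convergence. The .2 schema ◇□ψ → □◇ψ defines it.
Suppose ◇□ψ→□◇ψ is valid. Take Rxy, Rxz and set V(ψ)={w : Ryw}. Then □ψ at y so ◇□ψ at x, so □◇ψ at x, so ◇ψ at z, giving w with Rzw and Ryw.

◇□ψ → □◇ψ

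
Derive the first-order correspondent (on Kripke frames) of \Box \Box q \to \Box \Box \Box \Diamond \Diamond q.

\forall x \forall z (x R^3 z \to \exists w (x R^2 w \wedge z R^2 w))

This is a Sahlqvist (Geach-type) schema ◇^0□^2q → □^3◇^2q.
First-order correspondent: \forall x \forall z (x R^3 z \to \exists w (x R^2 w \wedge z R^2 w)).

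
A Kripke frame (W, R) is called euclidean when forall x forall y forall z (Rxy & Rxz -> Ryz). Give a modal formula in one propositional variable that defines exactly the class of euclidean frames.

◇r → □◇r

The condition is the Euclidean property. The 5 schema ◇r → □◇r defines it.
Suppose ◇r→□◇r is valid. Take Rxy, Rxz and set V(r)={y}. Then ◇r at x, so □◇r at x, so ◇r at z, so some w with Rzw has r; w=y, i.e. Rzy. By symmetry of the argument, Ryz.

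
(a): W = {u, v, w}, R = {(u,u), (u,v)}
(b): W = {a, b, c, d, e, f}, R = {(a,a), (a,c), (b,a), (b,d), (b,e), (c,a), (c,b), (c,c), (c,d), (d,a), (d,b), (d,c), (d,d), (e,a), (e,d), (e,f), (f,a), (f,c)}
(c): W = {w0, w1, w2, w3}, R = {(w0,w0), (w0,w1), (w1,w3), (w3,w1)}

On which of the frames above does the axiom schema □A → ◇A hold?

Frame correspondent (Sahlqvist): ∀x ∃y Rxy — i.e. seriality.
(a): fails — world v has no successor.
(b): satisfies the condition.
(c): fails — world w2 has no successor.
Valid on: (b).

(b)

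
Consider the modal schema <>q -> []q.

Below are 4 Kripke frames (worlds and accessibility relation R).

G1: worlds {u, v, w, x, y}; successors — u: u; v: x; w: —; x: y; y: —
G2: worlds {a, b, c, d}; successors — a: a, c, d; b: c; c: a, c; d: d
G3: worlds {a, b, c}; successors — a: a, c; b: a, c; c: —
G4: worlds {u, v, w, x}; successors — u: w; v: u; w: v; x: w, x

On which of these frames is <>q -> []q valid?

Frame correspondent (Sahlqvist): forall x forall y forall z (Rxy & Rxz -> y = z) — i.e. partial functionality.
G1: ✓.
G2: fails — a sees both a and c.
G3: fails — a sees both a and c.
G4: fails — x sees both w and x.

G1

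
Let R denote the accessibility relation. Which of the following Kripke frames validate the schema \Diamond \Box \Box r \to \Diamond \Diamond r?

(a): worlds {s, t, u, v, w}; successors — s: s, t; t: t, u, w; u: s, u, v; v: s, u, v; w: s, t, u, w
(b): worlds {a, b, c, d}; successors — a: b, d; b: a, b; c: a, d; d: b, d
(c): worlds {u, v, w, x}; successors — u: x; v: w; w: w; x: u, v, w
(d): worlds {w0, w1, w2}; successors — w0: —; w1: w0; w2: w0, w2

(a), (b), (c)

This is the axiom for a generalized confluence (Geach) condition; its first-order frame correspondent is \forall x \forall y (xRy \to \exists w (y R^2 w \wedge x R^2 w)).
(a): ✓.
(b): ✓.
(c): ✓.
(d): fails — w1Rw0 but no w with w0R²w and w1R²w.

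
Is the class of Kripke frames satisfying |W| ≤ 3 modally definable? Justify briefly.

Modal frame validity is preserved under disjoint unions.
Any modal formula valid on each of 4 disjoint one-world frames is valid on their disjoint union (validity is preserved under disjoint unions). Each one-world frame has |W|=1≤3, but the union has |W|=4.
So no modal formula (or set of formulas) defines exactly the |W|≤3 frames.

No — not modally definable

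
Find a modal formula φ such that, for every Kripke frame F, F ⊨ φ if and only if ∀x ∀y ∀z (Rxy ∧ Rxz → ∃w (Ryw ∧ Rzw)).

◇□s → □◇s

This is convergence; the standard corresponding axiom is .2: ◇□s → □◇s.
Suppose ◇□s→□◇s is valid. Take Rxy, Rxz and set V(s)={w : Ryw}. Then □s at y so ◇□s at x, so □◇s at x, so ◇s at z, giving w with Rzw and Ryw.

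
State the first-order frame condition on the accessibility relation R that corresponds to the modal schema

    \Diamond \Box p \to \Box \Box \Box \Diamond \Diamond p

This is a Sahlqvist (Geach-type) schema ◇^1□^1p → □^3◇^2p.
Minimal-valuation argument: fix x; take any y with xR^1y and any z with xR^3z. Set V(p) to the set of worlds R-reachable from y in exactly 1 step. Then □^1p holds at y, so the antecedent holds at x; validity forces ◇^2p at z, giving a w with zR^2w and yR^1w.
First-order correspondent: \forall x \forall y \forall z ((xRy \wedge x R^3 z) \to \exists w (yRw \wedge z R^2 w)).

\forall x \forall y \forall z ((xRy \wedge x R^3 z) \to \exists w (yRw \wedge z R^2 w))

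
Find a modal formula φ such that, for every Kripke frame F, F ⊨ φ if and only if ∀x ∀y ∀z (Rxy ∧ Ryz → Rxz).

A defining formula is □p → □□p (the 4 axiom).
Suppose □p→□□p is valid. Take Rxy, Ryz and set V(p)={w : Rxw}. Then □p at x, so □□p at x, so □p at y, so p at z, i.e. Rxz.

□p → □□p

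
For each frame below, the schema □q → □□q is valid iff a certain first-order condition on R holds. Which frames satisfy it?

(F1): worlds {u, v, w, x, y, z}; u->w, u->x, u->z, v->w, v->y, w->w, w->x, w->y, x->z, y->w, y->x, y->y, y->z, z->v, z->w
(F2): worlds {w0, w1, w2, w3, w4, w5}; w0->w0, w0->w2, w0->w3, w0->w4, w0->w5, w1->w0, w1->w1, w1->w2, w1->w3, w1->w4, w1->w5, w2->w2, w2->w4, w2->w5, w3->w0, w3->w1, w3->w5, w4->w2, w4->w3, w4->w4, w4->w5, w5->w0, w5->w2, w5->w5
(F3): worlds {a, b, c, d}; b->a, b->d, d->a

(F3)

The schema corresponds to transitivity: ∀x ∀y ∀z (Rxy ∧ Ryz → Rxz).
(F1): fails — Ruz and Rzv but not Ruv.
(F2): fails — Rw3w1 and Rw1w3 but not Rw3w3.
(F3): ✓.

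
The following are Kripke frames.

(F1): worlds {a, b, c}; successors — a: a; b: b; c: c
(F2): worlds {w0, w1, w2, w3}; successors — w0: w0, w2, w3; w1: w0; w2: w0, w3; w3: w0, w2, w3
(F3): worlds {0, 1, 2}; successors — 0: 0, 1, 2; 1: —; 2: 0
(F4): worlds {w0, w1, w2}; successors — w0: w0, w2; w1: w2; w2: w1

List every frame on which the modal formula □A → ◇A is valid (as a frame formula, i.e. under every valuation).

(F1), (F2), (F4)

The schema corresponds to seriality: ∀x ∃y Rxy.
(F1): condition met.
(F2): condition met.
(F3): fails — world 1 has no successor.
(F4): condition met.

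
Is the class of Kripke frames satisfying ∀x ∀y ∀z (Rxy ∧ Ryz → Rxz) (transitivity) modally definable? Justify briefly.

Yes, by □q → □□q

The condition is transitivity. A defining modal formula is □q → □□q.
Suppose □q→□□q is valid. Take Rxy, Ryz and set V(q)={w : Rxw}. Then □q at x, so □□q at x, so □q at y, so q at z, i.e. Rxz.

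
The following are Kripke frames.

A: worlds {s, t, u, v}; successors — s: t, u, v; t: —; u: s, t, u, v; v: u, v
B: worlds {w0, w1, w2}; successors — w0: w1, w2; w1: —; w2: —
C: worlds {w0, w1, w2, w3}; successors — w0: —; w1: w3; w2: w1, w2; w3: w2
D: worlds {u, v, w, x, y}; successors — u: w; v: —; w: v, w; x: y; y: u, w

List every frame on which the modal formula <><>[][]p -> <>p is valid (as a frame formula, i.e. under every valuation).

B, C

The schema corresponds to a generalized confluence (Geach) condition: forall x forall y (x R^2 y -> exists w (y R^2 w & xRw)).
A: fails — sR²t but no w with tR²w and sRw.
B: satisfies the condition.
C: satisfies the condition.
D: fails — uR²v but no t with vR²t and uRt.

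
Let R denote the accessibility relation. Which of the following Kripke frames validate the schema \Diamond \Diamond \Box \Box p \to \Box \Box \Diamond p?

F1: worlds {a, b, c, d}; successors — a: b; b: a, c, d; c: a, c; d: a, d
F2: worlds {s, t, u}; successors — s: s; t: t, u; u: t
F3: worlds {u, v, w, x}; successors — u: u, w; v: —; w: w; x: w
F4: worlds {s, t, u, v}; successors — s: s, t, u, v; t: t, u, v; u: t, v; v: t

F2, F3, F4

The schema corresponds to a generalized confluence (Geach) condition: \forall x \forall y \forall z ((x R^2 y \wedge x R^2 z) \to \exists w (y R^2 w \wedge zRw)).
F1: fails — aR²a, aR²a but no w with aR²w and aRw.
F2: condition met.
F3: condition met.
F4: condition met.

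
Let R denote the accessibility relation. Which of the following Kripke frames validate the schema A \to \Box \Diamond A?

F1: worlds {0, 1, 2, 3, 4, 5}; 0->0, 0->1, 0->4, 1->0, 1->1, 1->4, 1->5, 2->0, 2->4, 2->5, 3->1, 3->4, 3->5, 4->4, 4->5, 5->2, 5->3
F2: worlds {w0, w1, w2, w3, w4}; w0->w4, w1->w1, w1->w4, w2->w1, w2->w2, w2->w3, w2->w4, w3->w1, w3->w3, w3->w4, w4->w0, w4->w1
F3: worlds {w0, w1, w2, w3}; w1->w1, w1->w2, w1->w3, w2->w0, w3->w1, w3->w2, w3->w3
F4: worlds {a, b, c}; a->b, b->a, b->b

The schema corresponds to symmetry: \forall x \forall y (Rxy \to Ryx).
F1: fails — R34 but not R43.
F2: fails — Rw2w4 but not Rw4w2.
F3: fails — Rw1w2 but not Rw2w1.
F4: holds.
Valid on: F4.

F4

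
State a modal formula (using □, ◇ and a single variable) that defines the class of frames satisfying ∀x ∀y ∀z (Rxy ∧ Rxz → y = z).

◇ψ → □ψ

This is partial functionality; the standard corresponding axiom is CD: ◇ψ → □ψ.
Suppose ◇ψ→□ψ is valid. Take Rxy, Rxz and set V(ψ)={y}. Then ◇ψ at x, so □ψ at x, so ψ at z, i.e. z=y.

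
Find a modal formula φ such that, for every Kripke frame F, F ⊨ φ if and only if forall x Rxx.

The condition is reflexivity. The T schema □s → s defines it.
Suppose □s→s is valid. At any x set V(s)={w : Rxw}. Then □s holds at x, so s holds at x, i.e. Rxx.

□s → s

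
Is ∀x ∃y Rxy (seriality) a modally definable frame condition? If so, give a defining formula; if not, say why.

Yes — defined by □p → ◇p

The condition is seriality. A defining modal formula is □p → ◇p.
Suppose □p→◇p is valid. At any x set V(p)=W. Then □p at x, so ◇p at x, so x has a successor.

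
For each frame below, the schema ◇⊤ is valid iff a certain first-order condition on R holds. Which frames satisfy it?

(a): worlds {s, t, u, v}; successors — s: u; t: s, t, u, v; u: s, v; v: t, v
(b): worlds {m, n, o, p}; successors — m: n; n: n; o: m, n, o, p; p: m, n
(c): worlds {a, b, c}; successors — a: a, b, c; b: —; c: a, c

(a), (b)

The schema corresponds to seriality: ∀x ∃y Rxy.
(a): ✓.
(b): ✓.
(c): fails — world b has no successor.
Valid on: (a), (b).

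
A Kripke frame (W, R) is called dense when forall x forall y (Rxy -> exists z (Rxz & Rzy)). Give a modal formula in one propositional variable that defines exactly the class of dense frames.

This is density; the standard corresponding axiom is C4: □□p → □p.
Suppose □□p→□p is valid. Take Rxy and set V(p)={w : xR²w}. Then □□p at x, so □p at x, so p at y, i.e. ∃z(Rxz∧Rzy).

□□p → □p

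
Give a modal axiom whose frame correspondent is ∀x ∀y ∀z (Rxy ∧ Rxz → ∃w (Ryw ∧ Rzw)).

◇□q → □◇q

This is convergence; the standard corresponding axiom is .2: ◇□q → □◇q.
Suppose ◇□q→□◇q is valid. Take Rxy, Rxz and set V(q)={w : Ryw}. Then □q at y so ◇□q at x, so □◇q at x, so ◇q at z, giving w with Rzw and Ryw.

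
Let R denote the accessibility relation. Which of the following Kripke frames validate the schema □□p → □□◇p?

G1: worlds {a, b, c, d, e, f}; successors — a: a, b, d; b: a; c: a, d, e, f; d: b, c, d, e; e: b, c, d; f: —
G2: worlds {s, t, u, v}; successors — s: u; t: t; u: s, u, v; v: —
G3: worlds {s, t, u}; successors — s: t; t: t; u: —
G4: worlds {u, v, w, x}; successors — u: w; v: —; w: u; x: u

Frame correspondent (Sahlqvist): ∀x ∀z (xR²z → ∃w (xR²w ∧ zRw)) — i.e. a generalized confluence (Geach) condition.
G1: fails — dR²f but no w with dR²w and fRw.
G2: fails — sR²v but no w with sR²w and vRw.
G3: holds.
G4: fails — uR²u but no t with uR²t and uRt.
Valid on: G3.

G3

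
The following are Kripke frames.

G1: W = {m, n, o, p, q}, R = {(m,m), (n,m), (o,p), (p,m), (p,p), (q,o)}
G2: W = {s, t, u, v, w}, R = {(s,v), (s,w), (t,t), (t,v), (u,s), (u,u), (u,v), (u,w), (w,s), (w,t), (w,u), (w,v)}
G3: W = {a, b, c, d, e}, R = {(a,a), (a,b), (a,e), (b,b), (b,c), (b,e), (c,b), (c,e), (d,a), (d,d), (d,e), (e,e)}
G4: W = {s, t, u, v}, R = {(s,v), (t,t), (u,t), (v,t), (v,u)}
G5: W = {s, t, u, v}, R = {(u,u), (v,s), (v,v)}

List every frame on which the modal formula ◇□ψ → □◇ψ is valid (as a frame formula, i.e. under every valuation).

This is the axiom for convergence; its first-order frame correspondent is ∀x ∀y ∀z (Rxy ∧ Rxz → ∃w (Ryw ∧ Rzw)).
G1: condition met.
G2: fails — Rsv and Rsv but v and v have no common successor.
G3: condition met.
G4: condition met.
G5: fails — Rvs and Rvs but s and s have no common successor.
Valid on: G1, G3, G4.

G1, G3, G4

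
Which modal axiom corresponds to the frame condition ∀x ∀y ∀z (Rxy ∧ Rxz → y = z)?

The condition is partial functionality. The CD schema ◇ψ → □ψ defines it.
Suppose ◇ψ→□ψ is valid. Take Rxy, Rxz and set V(ψ)={y}. Then ◇ψ at x, so □ψ at x, so ψ at z, i.e. z=y.

◇ψ → □ψ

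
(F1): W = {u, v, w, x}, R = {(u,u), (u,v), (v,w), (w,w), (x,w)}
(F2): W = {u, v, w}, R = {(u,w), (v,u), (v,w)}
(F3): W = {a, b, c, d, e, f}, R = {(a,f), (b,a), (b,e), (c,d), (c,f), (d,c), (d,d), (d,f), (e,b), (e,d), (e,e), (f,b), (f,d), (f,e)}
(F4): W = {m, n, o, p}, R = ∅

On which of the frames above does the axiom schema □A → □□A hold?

This is the axiom for transitivity; its first-order frame correspondent is ∀x ∀y ∀z (Rxy ∧ Ryz → Rxz).
(F1): fails — Ruv and Rvw but not Ruw.
(F2): satisfies the condition.
(F3): fails — Reb and Rba but not Rea.
(F4): satisfies the condition.
Valid on: (F2), (F4).

(F2), (F4)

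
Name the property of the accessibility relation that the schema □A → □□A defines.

transitivity

Suppose □A→□□A is valid. Take Rxy, Ryz and set V(A)={w : Rxw}. Then □A at x, so □□A at x, so □A at y, so A at z, i.e. Rxz.
Conversely, on a frame with transitivity the schema holds at every world under every valuation.
So the correspondent is transitivity.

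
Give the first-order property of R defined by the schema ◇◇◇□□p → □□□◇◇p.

This is a Sahlqvist (Geach-type) schema ◇^3□^2p → □^3◇^2p.
Minimal-valuation argument: fix x; take any y with xR^3y and any z with xR^3z. Set V(p) to the set of worlds R-reachable from y in exactly 2 steps. Then □^2p holds at y, so the antecedent holds at x; validity forces ◇^2p at z, giving a w with zR^2w and yR^2w.
First-order correspondent: ∀x ∀y ∀z ((xR³y ∧ xR³z) → ∃w (yR²w ∧ zR²w)).

∀x ∀y ∀z ((xR³y ∧ xR³z) → ∃w (yR²w ∧ zR²w))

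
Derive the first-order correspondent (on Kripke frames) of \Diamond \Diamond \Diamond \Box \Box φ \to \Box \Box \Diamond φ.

\forall x \forall y \forall z ((x R^3 y \wedge x R^2 z) \to \exists w (y R^2 w \wedge zRw))

This is a Sahlqvist (Geach-type) schema ◇^3□^2φ → □^2◇^1φ.
First-order correspondent: \forall x \forall y \forall z ((x R^3 y \wedge x R^2 z) \to \exists w (y R^2 w \wedge zRw)).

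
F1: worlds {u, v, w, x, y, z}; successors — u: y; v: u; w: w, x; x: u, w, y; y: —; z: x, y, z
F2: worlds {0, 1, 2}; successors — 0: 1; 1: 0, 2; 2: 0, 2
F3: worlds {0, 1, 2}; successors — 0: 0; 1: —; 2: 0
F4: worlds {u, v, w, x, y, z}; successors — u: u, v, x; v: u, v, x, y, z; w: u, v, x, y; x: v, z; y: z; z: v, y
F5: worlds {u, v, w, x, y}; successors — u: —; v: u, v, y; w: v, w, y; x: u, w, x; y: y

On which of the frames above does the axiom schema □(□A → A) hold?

F3

This is the axiom for shift-reflexivity; its first-order frame correspondent is ∀x ∀y (Rxy → Ryy).
F1: fails — Rwx but not Rxx.
F2: fails — R10 but not R00.
F3: holds.
F4: fails — Rvz but not Rzz.
F5: fails — Rvu but not Ruu.
Valid on: F3.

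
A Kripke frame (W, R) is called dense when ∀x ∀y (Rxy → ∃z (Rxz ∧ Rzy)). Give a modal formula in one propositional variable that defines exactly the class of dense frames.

This is density; the standard corresponding axiom is C4: □□ψ → □ψ.
Suppose □□ψ→□ψ is valid. Take Rxy and set V(ψ)={w : xR²w}. Then □□ψ at x, so □ψ at x, so ψ at y, i.e. ∃z(Rxz∧Rzy).

□□ψ → □ψ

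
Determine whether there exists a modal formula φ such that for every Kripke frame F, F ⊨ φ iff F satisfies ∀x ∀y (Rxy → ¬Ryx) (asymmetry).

Not definable by any modal formula

Any modally definable frame class is closed under surjective bounded morphisms.
The 3-cycle (worlds w0,w1,w2 with w0→w1→w2→w0) is asymmetric. Mapping every world to a single reflexive point • is a surjective bounded morphism, and the reflexive point is not asymmetric (R•• but asymmetry requires ¬R••).
So no modal formula (or set of formulas) defines exactly the asymmetric frames.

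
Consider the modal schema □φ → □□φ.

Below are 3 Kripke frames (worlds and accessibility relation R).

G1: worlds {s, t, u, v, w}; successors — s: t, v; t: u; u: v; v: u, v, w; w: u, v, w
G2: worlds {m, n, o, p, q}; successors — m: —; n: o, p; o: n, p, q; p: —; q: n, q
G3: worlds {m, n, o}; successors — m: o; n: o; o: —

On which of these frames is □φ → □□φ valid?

This is the axiom for transitivity; its first-order frame correspondent is ∀x ∀y ∀z (Rxy ∧ Ryz → Rxz).
G1: fails — Ruv and Rvw but not Ruw.
G2: fails — Ron and Rno but not Roo.
G3: condition met.

G3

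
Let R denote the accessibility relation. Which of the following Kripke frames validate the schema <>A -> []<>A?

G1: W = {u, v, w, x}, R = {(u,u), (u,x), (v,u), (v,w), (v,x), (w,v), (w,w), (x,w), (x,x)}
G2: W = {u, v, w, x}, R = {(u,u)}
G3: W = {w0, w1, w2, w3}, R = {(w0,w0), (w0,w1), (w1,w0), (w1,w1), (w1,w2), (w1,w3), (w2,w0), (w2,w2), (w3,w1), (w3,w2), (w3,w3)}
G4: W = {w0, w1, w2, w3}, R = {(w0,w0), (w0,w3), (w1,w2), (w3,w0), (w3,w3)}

G2

The schema corresponds to the Euclidean property: forall x forall y forall z (Rxy & Rxz -> Ryz).
G1: fails — Rux and Ruu but not Rxu.
G2: satisfies the condition.
G3: fails — Rw1w2 and Rw1w1 but not Rw2w1.
G4: fails — Rw1w2 and Rw1w2 but not Rw2w2.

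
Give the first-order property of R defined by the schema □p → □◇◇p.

This is a Sahlqvist (Geach-type) schema ◇^0□^1p → □^1◇^2p.
Minimal-valuation argument: fix x; take any y with xR^0y and any z with xR^1z. Set V(p) to the set of worlds R-reachable from y in exactly 1 step. Then □^1p holds at y, so the antecedent holds at x; validity forces ◇^2p at z, giving a w with zR^2w and yR^1w.
First-order correspondent: ∀x ∀z (xRz → ∃w (xRw ∧ zR²w)).

∀x ∀z (xRz → ∃w (xRw ∧ zR²w))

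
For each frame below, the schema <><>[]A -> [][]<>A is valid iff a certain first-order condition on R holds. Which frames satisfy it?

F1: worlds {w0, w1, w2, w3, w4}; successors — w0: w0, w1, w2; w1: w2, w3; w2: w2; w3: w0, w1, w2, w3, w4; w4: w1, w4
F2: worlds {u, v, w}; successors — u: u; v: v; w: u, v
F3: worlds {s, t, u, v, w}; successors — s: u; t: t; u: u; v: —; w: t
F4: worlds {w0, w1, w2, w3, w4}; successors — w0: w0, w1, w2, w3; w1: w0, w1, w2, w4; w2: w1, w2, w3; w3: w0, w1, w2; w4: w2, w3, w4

Frame correspondent (Sahlqvist): forall x forall y forall z ((x R^2 y & x R^2 z) -> exists w (yRw & zRw)) — i.e. a generalized confluence (Geach) condition.
F1: fails — w1R²w1, w1R²w4 but no w with w1Rw and w4Rw.
F2: fails — wR²u, wR²v but no t with uRt and vRt.
F3: condition met.
F4: condition met.

F3, F4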